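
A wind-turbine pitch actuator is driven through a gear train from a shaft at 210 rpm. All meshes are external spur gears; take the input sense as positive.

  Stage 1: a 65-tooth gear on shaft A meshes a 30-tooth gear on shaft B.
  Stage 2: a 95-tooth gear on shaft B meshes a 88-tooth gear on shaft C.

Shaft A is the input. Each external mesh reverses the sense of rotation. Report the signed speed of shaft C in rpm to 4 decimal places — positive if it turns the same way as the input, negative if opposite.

Stage 1 [65T→30T]: ω = 210.0000×65/30 = 455.0000 rpm, dir flips to −; running = −455.0000
Stage 2 [95T→88T]: ω = 455.0000×95/88 = 491.1932 rpm, dir flips to +; running = +491.1932

+491.1932 rpm (same as input, |ω| = 491.1932 rpm)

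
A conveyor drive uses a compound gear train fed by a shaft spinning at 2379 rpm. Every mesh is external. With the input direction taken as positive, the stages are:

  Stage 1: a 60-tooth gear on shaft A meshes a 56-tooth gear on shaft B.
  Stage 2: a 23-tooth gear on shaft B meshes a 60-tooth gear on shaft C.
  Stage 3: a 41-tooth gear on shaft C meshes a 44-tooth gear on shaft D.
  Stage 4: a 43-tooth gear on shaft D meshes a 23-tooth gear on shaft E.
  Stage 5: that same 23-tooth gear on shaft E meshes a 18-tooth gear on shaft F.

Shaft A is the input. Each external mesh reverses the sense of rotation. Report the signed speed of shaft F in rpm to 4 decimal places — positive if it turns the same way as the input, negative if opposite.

Stage 1 [60T→56T]: ω = 2379.0000×60/56 = 2548.9286 rpm, dir flips to −; running = −2548.9286
Stage 2 [23T→60T]: ω = 2548.9286×23/60 = 977.0893 rpm, dir flips to +; running = +977.0893
Stage 3 [41T→44T]: ω = 977.0893×41/44 = 910.4696 rpm, dir flips to −; running = −910.4696
Stage 4 [43T→23T]: ω = 910.4696×43/23 = 1702.1822 rpm, dir flips to +; running = +1702.1822
Stage 5 [23T→18T]: ω = 1702.1822×23/18 = 2175.0106 rpm, dir flips to −; running = −2175.0106

-2175.0106 rpm (opposite to input, |ω| = 2175.0106 rpm)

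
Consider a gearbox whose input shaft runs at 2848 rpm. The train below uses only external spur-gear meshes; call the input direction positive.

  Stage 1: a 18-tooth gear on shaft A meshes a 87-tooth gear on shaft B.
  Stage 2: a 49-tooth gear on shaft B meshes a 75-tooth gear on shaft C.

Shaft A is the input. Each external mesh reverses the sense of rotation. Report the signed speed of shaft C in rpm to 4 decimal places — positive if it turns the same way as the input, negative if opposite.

+384.9710 rpm (same as input, |ω| = 384.9710 rpm)

Stage 1 [18T→87T]: ω = 2848.0000×18/87 = 589.2414 rpm, dir flips to −; running = −589.2414
Stage 2 [49T→75T]: ω = 589.2414×49/75 = 384.9710 rpm, dir flips to +; running = +384.9710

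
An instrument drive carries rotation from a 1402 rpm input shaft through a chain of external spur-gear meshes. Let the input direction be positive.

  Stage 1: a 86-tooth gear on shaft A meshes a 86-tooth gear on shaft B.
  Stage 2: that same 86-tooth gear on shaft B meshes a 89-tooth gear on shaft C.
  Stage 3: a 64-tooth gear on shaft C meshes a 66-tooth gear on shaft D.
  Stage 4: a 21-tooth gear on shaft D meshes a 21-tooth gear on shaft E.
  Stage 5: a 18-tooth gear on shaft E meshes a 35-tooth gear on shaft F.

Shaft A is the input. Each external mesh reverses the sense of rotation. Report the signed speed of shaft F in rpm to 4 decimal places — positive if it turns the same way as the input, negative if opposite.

Stage 1 [86T→86T]: ω = 1402.0000×86/86 = 1402.0000 rpm, dir flips to −; running = −1402.0000
Stage 2 [86T→89T]: ω = 1402.0000×86/89 = 1354.7416 rpm, dir flips to +; running = +1354.7416
Stage 3 [64T→66T]: ω = 1354.7416×64/66 = 1313.6888 rpm, dir flips to −; running = −1313.6888
Stage 4 [21T→21T]: ω = 1313.6888×21/21 = 1313.6888 rpm, dir flips to +; running = +1313.6888
Stage 5 [18T→35T]: ω = 1313.6888×18/35 = 675.6114 rpm, dir flips to −; running = −675.6114

-675.6114 rpm (opposite to input, |ω| = 675.6114 rpm)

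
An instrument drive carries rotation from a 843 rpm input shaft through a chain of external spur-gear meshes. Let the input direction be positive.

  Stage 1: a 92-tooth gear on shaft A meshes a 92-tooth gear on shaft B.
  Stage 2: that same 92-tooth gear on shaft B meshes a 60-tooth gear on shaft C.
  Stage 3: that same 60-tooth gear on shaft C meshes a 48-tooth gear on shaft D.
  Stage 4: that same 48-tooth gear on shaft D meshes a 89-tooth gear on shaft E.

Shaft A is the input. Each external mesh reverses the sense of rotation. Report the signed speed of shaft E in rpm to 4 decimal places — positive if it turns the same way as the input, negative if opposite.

+871.4157 rpm (same as input, |ω| = 871.4157 rpm)

Stage 1 [92T→92T]: ω = 843.0000×92/92 = 843.0000 rpm, dir flips to −; running = −843.0000
Stage 2 [92T→60T]: ω = 843.0000×92/60 = 1292.6000 rpm, dir flips to +; running = +1292.6000
Stage 3 [60T→48T]: ω = 1292.6000×60/48 = 1615.7500 rpm, dir flips to −; running = −1615.7500
Stage 4 [48T→89T]: ω = 1615.7500×48/89 = 871.4157 rpm, dir flips to +; running = +871.4157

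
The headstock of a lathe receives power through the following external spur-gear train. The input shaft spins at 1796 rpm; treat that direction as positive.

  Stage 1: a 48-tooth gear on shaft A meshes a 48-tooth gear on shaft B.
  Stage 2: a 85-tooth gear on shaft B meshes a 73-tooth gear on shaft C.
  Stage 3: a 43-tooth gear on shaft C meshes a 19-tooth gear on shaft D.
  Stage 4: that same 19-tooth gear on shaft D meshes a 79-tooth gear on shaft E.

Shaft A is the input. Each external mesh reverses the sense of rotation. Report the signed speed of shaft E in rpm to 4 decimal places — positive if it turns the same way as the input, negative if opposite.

Stage 1 [48T→48T]: ω = 1796.0000×48/48 = 1796.0000 rpm, dir flips to −; running = −1796.0000
Stage 2 [85T→73T]: ω = 1796.0000×85/73 = 2091.2329 rpm, dir flips to +; running = +2091.2329
Stage 3 [43T→19T]: ω = 2091.2329×43/19 = 4732.7902 rpm, dir flips to −; running = −4732.7902
Stage 4 [19T→79T]: ω = 4732.7902×19/79 = 1138.2660 rpm, dir flips to +; running = +1138.2660

+1138.2660 rpm (same as input, |ω| = 1138.2660 rpm)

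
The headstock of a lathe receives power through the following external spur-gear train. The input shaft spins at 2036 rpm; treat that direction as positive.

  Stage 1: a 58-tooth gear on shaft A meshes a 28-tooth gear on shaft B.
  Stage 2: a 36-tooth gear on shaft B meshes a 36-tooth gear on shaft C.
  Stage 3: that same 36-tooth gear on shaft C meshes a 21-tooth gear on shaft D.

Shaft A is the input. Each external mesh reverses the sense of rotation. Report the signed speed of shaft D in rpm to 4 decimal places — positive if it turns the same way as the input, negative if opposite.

-7229.8776 rpm (opposite to input, |ω| = 7229.8776 rpm)

Stage 1 [58T→28T]: ω = 2036.0000×58/28 = 4217.4286 rpm, dir flips to −; running = −4217.4286
Stage 2 [36T→36T]: ω = 4217.4286×36/36 = 4217.4286 rpm, dir flips to +; running = +4217.4286
Stage 3 [36T→21T]: ω = 4217.4286×36/21 = 7229.8776 rpm, dir flips to −; running = −7229.8776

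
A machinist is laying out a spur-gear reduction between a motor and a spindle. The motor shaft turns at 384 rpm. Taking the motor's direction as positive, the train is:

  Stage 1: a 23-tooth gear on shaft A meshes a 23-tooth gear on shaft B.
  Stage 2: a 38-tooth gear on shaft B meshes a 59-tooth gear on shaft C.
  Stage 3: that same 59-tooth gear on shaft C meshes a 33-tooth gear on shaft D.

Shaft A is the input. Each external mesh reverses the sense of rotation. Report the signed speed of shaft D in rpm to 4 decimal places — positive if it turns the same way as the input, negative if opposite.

Stage 1 [23T→23T]: ω = 384.0000×23/23 = 384.0000 rpm, dir flips to −; running = −384.0000
Stage 2 [38T→59T]: ω = 384.0000×38/59 = 247.3220 rpm, dir flips to +; running = +247.3220
Stage 3 [59T→33T]: ω = 247.3220×59/33 = 442.1818 rpm, dir flips to −; running = −442.1818

-442.1818 rpm (opposite to input, |ω| = 442.1818 rpm)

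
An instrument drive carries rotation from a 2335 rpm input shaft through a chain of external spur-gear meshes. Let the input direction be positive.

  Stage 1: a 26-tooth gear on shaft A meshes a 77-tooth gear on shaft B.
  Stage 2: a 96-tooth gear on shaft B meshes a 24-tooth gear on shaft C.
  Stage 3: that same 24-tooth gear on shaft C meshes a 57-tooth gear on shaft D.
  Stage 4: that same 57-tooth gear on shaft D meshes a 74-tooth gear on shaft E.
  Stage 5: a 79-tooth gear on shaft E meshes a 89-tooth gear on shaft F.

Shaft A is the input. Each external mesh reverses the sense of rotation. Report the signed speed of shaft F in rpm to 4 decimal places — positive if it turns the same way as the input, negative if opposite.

Stage 1 [26T→77T]: ω = 2335.0000×26/77 = 788.4416 rpm, dir flips to −; running = −788.4416
Stage 2 [96T→24T]: ω = 788.4416×96/24 = 3153.7662 rpm, dir flips to +; running = +3153.7662
Stage 3 [24T→57T]: ω = 3153.7662×24/57 = 1327.9016 rpm, dir flips to −; running = −1327.9016
Stage 4 [57T→74T]: ω = 1327.9016×57/74 = 1022.8431 rpm, dir flips to +; running = +1022.8431
Stage 5 [79T→89T]: ω = 1022.8431×79/89 = 907.9169 rpm, dir flips to −; running = −907.9169

-907.9169 rpm (opposite to input, |ω| = 907.9169 rpm)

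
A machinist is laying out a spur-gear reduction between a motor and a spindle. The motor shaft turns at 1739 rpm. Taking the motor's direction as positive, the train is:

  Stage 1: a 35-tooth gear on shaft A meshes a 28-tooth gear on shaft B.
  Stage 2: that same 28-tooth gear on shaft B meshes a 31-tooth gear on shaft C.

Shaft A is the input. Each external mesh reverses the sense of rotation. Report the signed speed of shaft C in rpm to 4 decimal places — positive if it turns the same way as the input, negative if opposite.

+1963.3871 rpm (same as input, |ω| = 1963.3871 rpm)

Stage 1 [35T→28T]: ω = 1739.0000×35/28 = 2173.7500 rpm, dir flips to −; running = −2173.7500
Stage 2 [28T→31T]: ω = 2173.7500×28/31 = 1963.3871 rpm, dir flips to +; running = +1963.3871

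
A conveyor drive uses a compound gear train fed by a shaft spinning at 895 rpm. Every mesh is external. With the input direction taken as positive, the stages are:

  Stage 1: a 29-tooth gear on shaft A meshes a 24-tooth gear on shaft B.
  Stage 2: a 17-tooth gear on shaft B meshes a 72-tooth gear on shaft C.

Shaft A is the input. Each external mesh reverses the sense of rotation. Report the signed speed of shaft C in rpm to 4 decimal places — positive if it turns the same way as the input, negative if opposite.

+255.3443 rpm (same as input, |ω| = 255.3443 rpm)

Stage 1 [29T→24T]: ω = 895.0000×29/24 = 1081.4583 rpm, dir flips to −; running = −1081.4583
Stage 2 [17T→72T]: ω = 1081.4583×17/72 = 255.3443 rpm, dir flips to +; running = +255.3443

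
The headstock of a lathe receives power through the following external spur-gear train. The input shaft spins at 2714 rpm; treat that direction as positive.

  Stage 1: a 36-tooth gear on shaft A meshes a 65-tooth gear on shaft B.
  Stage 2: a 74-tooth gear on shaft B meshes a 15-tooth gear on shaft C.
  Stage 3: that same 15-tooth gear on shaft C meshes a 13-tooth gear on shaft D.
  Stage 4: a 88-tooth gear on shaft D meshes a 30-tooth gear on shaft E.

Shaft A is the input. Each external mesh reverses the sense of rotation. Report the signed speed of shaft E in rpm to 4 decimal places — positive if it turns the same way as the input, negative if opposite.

+25098.5581 rpm (same as input, |ω| = 25098.5581 rpm)

Stage 1 [36T→65T]: ω = 2714.0000×36/65 = 1503.1385 rpm, dir flips to −; running = −1503.1385
Stage 2 [74T→15T]: ω = 1503.1385×74/15 = 7415.4831 rpm, dir flips to +; running = +7415.4831
Stage 3 [15T→13T]: ω = 7415.4831×15/13 = 8556.3266 rpm, dir flips to −; running = −8556.3266
Stage 4 [88T→30T]: ω = 8556.3266×88/30 = 25098.5581 rpm, dir flips to +; running = +25098.5581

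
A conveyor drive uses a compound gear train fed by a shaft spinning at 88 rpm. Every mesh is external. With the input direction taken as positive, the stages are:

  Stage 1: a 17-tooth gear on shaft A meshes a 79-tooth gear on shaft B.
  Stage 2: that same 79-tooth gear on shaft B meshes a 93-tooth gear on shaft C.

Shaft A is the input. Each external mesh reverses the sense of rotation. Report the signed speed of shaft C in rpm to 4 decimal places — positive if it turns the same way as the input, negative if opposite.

+16.0860 rpm (same as input, |ω| = 16.0860 rpm)

Stage 1 [17T→79T]: ω = 88.0000×17/79 = 18.9367 rpm, dir flips to −; running = −18.9367
Stage 2 [79T→93T]: ω = 18.9367×79/93 = 16.0860 rpm, dir flips to +; running = +16.0860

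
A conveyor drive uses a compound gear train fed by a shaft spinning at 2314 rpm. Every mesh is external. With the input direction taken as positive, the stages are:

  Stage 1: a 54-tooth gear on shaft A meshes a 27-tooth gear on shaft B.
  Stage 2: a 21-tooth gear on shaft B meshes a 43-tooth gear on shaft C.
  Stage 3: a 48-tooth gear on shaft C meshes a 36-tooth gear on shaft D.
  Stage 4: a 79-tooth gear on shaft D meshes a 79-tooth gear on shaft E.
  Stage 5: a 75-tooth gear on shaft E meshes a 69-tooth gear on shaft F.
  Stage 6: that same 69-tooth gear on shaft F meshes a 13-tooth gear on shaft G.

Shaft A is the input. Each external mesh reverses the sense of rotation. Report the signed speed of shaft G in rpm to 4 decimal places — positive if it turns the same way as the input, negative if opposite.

+17386.0465 rpm (same as input, |ω| = 17386.0465 rpm)

Stage 1 [54T→27T]: ω = 2314.0000×54/27 = 4628.0000 rpm, dir flips to −; running = −4628.0000
Stage 2 [21T→43T]: ω = 4628.0000×21/43 = 2260.1860 rpm, dir flips to +; running = +2260.1860
Stage 3 [48T→36T]: ω = 2260.1860×48/36 = 3013.5814 rpm, dir flips to −; running = −3013.5814
Stage 4 [79T→79T]: ω = 3013.5814×79/79 = 3013.5814 rpm, dir flips to +; running = +3013.5814
Stage 5 [75T→69T]: ω = 3013.5814×75/69 = 3275.6320 rpm, dir flips to −; running = −3275.6320
Stage 6 [69T→13T]: ω = 3275.6320×69/13 = 17386.0465 rpm, dir flips to +; running = +17386.0465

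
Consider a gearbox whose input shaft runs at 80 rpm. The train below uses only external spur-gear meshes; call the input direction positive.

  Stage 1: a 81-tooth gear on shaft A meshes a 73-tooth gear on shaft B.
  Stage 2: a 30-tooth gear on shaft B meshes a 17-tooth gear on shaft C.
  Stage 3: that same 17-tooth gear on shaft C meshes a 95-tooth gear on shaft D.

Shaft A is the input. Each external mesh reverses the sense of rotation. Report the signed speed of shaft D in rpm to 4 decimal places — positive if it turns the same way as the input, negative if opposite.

Stage 1 [81T→73T]: ω = 80.0000×81/73 = 88.7671 rpm, dir flips to −; running = −88.7671
Stage 2 [30T→17T]: ω = 88.7671×30/17 = 156.6479 rpm, dir flips to +; running = +156.6479
Stage 3 [17T→95T]: ω = 156.6479×17/95 = 28.0317 rpm, dir flips to −; running = −28.0317

-28.0317 rpm (opposite to input, |ω| = 28.0317 rpm)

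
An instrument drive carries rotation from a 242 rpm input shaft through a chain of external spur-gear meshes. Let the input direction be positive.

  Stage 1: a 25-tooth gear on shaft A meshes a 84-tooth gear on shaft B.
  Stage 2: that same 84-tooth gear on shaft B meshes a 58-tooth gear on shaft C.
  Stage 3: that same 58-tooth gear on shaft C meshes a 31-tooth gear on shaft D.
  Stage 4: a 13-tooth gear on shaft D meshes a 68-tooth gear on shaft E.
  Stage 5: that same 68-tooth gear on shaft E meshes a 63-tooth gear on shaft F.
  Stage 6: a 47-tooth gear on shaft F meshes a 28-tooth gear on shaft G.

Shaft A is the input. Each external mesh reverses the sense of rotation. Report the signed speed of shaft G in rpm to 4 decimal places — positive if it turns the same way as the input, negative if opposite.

+67.5984 rpm (same as input, |ω| = 67.5984 rpm)

Stage 1 [25T→84T]: ω = 242.0000×25/84 = 72.0238 rpm, dir flips to −; running = −72.0238
Stage 2 [84T→58T]: ω = 72.0238×84/58 = 104.3103 rpm, dir flips to +; running = +104.3103
Stage 3 [58T→31T]: ω = 104.3103×58/31 = 195.1613 rpm, dir flips to −; running = −195.1613
Stage 4 [13T→68T]: ω = 195.1613×13/68 = 37.3102 rpm, dir flips to +; running = +37.3102
Stage 5 [68T→63T]: ω = 37.3102×68/63 = 40.2714 rpm, dir flips to −; running = −40.2714
Stage 6 [47T→28T]: ω = 40.2714×47/28 = 67.5984 rpm, dir flips to +; running = +67.5984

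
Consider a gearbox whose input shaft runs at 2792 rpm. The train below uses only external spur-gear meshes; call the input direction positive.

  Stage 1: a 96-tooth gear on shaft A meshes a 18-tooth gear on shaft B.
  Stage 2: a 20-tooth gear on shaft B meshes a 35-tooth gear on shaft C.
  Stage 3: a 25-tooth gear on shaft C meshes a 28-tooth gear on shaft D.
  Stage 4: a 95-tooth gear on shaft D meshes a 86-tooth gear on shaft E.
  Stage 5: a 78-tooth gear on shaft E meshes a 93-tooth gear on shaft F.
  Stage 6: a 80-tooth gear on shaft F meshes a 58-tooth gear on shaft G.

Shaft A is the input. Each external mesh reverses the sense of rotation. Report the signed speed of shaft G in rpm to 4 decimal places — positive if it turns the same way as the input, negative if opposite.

Stage 1 [96T→18T]: ω = 2792.0000×96/18 = 14890.6667 rpm, dir flips to −; running = −14890.6667
Stage 2 [20T→35T]: ω = 14890.6667×20/35 = 8508.9524 rpm, dir flips to +; running = +8508.9524
Stage 3 [25T→28T]: ω = 8508.9524×25/28 = 7597.2789 rpm, dir flips to −; running = −7597.2789
Stage 4 [95T→86T]: ω = 7597.2789×95/86 = 8392.3430 rpm, dir flips to +; running = +8392.3430
Stage 5 [78T→93T]: ω = 8392.3430×78/93 = 7038.7393 rpm, dir flips to −; running = −7038.7393
Stage 6 [80T→58T]: ω = 7038.7393×80/58 = 9708.6059 rpm, dir flips to +; running = +9708.6059

+9708.6059 rpm (same as input, |ω| = 9708.6059 rpm)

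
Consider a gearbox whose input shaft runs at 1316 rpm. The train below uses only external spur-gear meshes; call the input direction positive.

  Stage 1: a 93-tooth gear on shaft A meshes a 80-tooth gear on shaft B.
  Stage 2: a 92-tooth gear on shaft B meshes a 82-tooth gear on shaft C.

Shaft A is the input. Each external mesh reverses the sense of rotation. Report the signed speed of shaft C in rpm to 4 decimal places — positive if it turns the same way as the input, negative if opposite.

Stage 1 [93T→80T]: ω = 1316.0000×93/80 = 1529.8500 rpm, dir flips to −; running = −1529.8500
Stage 2 [92T→82T]: ω = 1529.8500×92/82 = 1716.4171 rpm, dir flips to +; running = +1716.4171

+1716.4171 rpm (same as input, |ω| = 1716.4171 rpm)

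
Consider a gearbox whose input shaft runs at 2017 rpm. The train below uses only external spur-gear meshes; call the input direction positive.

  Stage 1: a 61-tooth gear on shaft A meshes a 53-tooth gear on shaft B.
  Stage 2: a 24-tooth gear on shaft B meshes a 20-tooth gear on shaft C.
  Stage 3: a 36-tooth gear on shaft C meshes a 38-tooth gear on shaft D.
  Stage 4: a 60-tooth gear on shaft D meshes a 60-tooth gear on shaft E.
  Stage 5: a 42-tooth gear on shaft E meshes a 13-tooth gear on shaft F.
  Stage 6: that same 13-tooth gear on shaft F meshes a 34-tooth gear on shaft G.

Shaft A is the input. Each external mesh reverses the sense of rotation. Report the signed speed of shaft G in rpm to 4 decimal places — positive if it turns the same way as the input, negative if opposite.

+3260.0960 rpm (same as input, |ω| = 3260.0960 rpm)

Stage 1 [61T→53T]: ω = 2017.0000×61/53 = 2321.4528 rpm, dir flips to −; running = −2321.4528
Stage 2 [24T→20T]: ω = 2321.4528×24/20 = 2785.7434 rpm, dir flips to +; running = +2785.7434
Stage 3 [36T→38T]: ω = 2785.7434×36/38 = 2639.1253 rpm, dir flips to −; running = −2639.1253
Stage 4 [60T→60T]: ω = 2639.1253×60/60 = 2639.1253 rpm, dir flips to +; running = +2639.1253
Stage 5 [42T→13T]: ω = 2639.1253×42/13 = 8526.4049 rpm, dir flips to −; running = −8526.4049
Stage 6 [13T→34T]: ω = 8526.4049×13/34 = 3260.0960 rpm, dir flips to +; running = +3260.0960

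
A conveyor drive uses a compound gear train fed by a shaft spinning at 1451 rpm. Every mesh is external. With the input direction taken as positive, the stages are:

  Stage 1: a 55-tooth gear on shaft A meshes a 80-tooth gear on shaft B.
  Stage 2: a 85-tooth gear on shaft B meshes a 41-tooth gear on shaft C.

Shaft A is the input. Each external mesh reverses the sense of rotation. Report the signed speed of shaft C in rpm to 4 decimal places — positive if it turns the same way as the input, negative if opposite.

+2068.1174 rpm (same as input, |ω| = 2068.1174 rpm)

Stage 1 [55T→80T]: ω = 1451.0000×55/80 = 997.5625 rpm, dir flips to −; running = −997.5625
Stage 2 [85T→41T]: ω = 997.5625×85/41 = 2068.1174 rpm, dir flips to +; running = +2068.1174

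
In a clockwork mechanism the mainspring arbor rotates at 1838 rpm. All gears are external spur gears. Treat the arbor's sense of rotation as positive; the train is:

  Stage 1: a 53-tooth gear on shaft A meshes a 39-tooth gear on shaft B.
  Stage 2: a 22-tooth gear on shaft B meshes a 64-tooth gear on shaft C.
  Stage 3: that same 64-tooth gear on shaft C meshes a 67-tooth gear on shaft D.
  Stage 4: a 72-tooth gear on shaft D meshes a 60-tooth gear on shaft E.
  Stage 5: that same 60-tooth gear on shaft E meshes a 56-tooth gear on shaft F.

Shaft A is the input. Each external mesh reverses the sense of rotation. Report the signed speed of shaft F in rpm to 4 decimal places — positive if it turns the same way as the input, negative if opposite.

Stage 1 [53T→39T]: ω = 1838.0000×53/39 = 2497.7949 rpm, dir flips to −; running = −2497.7949
Stage 2 [22T→64T]: ω = 2497.7949×22/64 = 858.6170 rpm, dir flips to +; running = +858.6170
Stage 3 [64T→67T]: ω = 858.6170×64/67 = 820.1715 rpm, dir flips to −; running = −820.1715
Stage 4 [72T→60T]: ω = 820.1715×72/60 = 984.2057 rpm, dir flips to +; running = +984.2057
Stage 5 [60T→56T]: ω = 984.2057×60/56 = 1054.5062 rpm, dir flips to −; running = −1054.5062

-1054.5062 rpm (opposite to input, |ω| = 1054.5062 rpm)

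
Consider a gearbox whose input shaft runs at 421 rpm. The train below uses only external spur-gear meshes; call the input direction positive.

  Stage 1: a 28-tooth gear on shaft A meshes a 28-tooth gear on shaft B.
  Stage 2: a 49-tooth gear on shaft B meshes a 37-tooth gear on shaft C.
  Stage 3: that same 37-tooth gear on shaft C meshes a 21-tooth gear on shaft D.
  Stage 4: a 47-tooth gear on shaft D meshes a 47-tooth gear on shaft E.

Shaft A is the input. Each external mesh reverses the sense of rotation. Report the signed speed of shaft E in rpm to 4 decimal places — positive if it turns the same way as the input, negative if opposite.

Stage 1 [28T→28T]: ω = 421.0000×28/28 = 421.0000 rpm, dir flips to −; running = −421.0000
Stage 2 [49T→37T]: ω = 421.0000×49/37 = 557.5405 rpm, dir flips to +; running = +557.5405
Stage 3 [37T→21T]: ω = 557.5405×37/21 = 982.3333 rpm, dir flips to −; running = −982.3333
Stage 4 [47T→47T]: ω = 982.3333×47/47 = 982.3333 rpm, dir flips to +; running = +982.3333

+982.3333 rpm (same as input, |ω| = 982.3333 rpm)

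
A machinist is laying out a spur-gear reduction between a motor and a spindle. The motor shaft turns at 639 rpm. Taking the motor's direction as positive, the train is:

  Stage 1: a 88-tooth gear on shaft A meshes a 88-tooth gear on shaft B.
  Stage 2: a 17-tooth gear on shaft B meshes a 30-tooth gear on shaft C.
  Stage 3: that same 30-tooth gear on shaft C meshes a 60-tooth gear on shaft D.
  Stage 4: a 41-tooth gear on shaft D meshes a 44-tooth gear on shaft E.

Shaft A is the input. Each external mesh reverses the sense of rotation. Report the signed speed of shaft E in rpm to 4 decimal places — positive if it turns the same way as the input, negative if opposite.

+168.7057 rpm (same as input, |ω| = 168.7057 rpm)

Stage 1 [88T→88T]: ω = 639.0000×88/88 = 639.0000 rpm, dir flips to −; running = −639.0000
Stage 2 [17T→30T]: ω = 639.0000×17/30 = 362.1000 rpm, dir flips to +; running = +362.1000
Stage 3 [30T→60T]: ω = 362.1000×30/60 = 181.0500 rpm, dir flips to −; running = −181.0500
Stage 4 [41T→44T]: ω = 181.0500×41/44 = 168.7057 rpm, dir flips to +; running = +168.7057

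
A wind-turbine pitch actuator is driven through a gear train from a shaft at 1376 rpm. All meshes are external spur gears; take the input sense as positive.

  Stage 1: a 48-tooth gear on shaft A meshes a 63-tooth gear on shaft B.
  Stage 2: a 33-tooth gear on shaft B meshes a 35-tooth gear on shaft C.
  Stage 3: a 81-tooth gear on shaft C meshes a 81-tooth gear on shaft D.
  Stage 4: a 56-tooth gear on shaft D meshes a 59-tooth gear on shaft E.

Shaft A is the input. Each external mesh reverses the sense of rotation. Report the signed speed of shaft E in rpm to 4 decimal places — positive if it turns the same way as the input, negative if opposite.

Stage 1 [48T→63T]: ω = 1376.0000×48/63 = 1048.3810 rpm, dir flips to −; running = −1048.3810
Stage 2 [33T→35T]: ω = 1048.3810×33/35 = 988.4735 rpm, dir flips to +; running = +988.4735
Stage 3 [81T→81T]: ω = 988.4735×81/81 = 988.4735 rpm, dir flips to −; running = −988.4735
Stage 4 [56T→59T]: ω = 988.4735×56/59 = 938.2121 rpm, dir flips to +; running = +938.2121

+938.2121 rpm (same as input, |ω| = 938.2121 rpm)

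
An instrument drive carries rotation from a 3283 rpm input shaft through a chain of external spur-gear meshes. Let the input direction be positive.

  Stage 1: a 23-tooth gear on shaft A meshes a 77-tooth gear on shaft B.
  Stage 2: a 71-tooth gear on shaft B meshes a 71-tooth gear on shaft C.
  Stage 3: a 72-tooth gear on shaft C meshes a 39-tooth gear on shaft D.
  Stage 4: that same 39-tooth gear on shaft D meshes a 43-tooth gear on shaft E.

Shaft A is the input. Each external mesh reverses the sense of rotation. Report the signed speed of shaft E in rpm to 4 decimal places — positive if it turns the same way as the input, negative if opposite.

Stage 1 [23T→77T]: ω = 3283.0000×23/77 = 980.6364 rpm, dir flips to −; running = −980.6364
Stage 2 [71T→71T]: ω = 980.6364×71/71 = 980.6364 rpm, dir flips to +; running = +980.6364
Stage 3 [72T→39T]: ω = 980.6364×72/39 = 1810.4056 rpm, dir flips to −; running = −1810.4056
Stage 4 [39T→43T]: ω = 1810.4056×39/43 = 1641.9958 rpm, dir flips to +; running = +1641.9958

+1641.9958 rpm (same as input, |ω| = 1641.9958 rpm)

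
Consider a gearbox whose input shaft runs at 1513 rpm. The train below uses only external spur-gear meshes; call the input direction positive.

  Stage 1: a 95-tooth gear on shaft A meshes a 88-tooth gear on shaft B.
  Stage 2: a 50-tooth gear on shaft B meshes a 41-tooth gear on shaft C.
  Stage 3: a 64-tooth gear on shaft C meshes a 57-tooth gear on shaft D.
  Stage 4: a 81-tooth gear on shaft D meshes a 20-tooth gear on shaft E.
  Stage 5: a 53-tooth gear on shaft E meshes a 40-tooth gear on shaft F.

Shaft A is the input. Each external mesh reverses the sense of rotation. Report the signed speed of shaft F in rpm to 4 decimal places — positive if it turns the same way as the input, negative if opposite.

Stage 1 [95T→88T]: ω = 1513.0000×95/88 = 1633.3523 rpm, dir flips to −; running = −1633.3523
Stage 2 [50T→41T]: ω = 1633.3523×50/41 = 1991.8930 rpm, dir flips to +; running = +1991.8930
Stage 3 [64T→57T]: ω = 1991.8930×64/57 = 2236.5115 rpm, dir flips to −; running = −2236.5115
Stage 4 [81T→20T]: ω = 2236.5115×81/20 = 9057.8714 rpm, dir flips to +; running = +9057.8714
Stage 5 [53T→40T]: ω = 9057.8714×53/40 = 12001.6796 rpm, dir flips to −; running = −12001.6796

-12001.6796 rpm (opposite to input, |ω| = 12001.6796 rpm)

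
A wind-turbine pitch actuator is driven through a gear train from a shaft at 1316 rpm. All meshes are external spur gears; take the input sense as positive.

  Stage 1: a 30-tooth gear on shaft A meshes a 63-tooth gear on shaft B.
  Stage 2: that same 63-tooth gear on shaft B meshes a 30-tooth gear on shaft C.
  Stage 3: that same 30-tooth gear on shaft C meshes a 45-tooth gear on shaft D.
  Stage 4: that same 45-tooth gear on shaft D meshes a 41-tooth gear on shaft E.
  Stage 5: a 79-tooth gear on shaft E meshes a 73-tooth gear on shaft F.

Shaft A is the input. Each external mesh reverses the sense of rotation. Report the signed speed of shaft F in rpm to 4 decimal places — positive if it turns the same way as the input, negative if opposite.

-1042.0715 rpm (opposite to input, |ω| = 1042.0715 rpm)

Stage 1 [30T→63T]: ω = 1316.0000×30/63 = 626.6667 rpm, dir flips to −; running = −626.6667
Stage 2 [63T→30T]: ω = 626.6667×63/30 = 1316.0000 rpm, dir flips to +; running = +1316.0000
Stage 3 [30T→45T]: ω = 1316.0000×30/45 = 877.3333 rpm, dir flips to −; running = −877.3333
Stage 4 [45T→41T]: ω = 877.3333×45/41 = 962.9268 rpm, dir flips to +; running = +962.9268
Stage 5 [79T→73T]: ω = 962.9268×79/73 = 1042.0715 rpm, dir flips to −; running = −1042.0715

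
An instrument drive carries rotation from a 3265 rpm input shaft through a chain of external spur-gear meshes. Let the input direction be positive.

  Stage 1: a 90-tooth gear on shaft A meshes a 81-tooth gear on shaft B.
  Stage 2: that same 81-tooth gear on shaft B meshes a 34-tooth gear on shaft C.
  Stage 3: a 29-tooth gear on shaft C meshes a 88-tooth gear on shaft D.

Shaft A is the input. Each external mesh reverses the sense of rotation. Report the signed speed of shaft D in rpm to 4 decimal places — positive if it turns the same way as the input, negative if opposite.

Stage 1 [90T→81T]: ω = 3265.0000×90/81 = 3627.7778 rpm, dir flips to −; running = −3627.7778
Stage 2 [81T→34T]: ω = 3627.7778×81/34 = 8642.6471 rpm, dir flips to +; running = +8642.6471
Stage 3 [29T→88T]: ω = 8642.6471×29/88 = 2848.1451 rpm, dir flips to −; running = −2848.1451

-2848.1451 rpm (opposite to input, |ω| = 2848.1451 rpm)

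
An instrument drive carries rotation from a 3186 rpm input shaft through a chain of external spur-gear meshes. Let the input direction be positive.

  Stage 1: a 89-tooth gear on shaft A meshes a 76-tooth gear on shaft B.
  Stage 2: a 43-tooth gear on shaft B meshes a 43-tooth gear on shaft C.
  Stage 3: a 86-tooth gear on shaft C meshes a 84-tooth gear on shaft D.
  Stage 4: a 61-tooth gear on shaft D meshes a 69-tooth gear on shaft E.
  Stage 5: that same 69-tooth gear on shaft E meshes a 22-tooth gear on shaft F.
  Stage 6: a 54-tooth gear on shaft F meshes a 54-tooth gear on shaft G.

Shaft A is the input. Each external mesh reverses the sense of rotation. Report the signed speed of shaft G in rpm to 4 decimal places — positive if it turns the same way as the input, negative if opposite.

+10591.2814 rpm (same as input, |ω| = 10591.2814 rpm)

Stage 1 [89T→76T]: ω = 3186.0000×89/76 = 3730.9737 rpm, dir flips to −; running = −3730.9737
Stage 2 [43T→43T]: ω = 3730.9737×43/43 = 3730.9737 rpm, dir flips to +; running = +3730.9737
Stage 3 [86T→84T]: ω = 3730.9737×86/84 = 3819.8064 rpm, dir flips to −; running = −3819.8064
Stage 4 [61T→69T]: ω = 3819.8064×61/69 = 3376.9303 rpm, dir flips to +; running = +3376.9303
Stage 5 [69T→22T]: ω = 3376.9303×69/22 = 10591.2814 rpm, dir flips to −; running = −10591.2814
Stage 6 [54T→54T]: ω = 10591.2814×54/54 = 10591.2814 rpm, dir flips to +; running = +10591.2814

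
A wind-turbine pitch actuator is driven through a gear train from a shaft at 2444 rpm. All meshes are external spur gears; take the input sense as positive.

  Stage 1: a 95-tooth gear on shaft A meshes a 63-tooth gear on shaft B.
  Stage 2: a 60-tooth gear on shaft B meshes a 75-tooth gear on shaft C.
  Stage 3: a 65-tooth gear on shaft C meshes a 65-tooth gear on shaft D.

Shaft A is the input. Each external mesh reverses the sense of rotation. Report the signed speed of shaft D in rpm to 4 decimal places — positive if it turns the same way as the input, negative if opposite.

-2948.3175 rpm (opposite to input, |ω| = 2948.3175 rpm)

Stage 1 [95T→63T]: ω = 2444.0000×95/63 = 3685.3968 rpm, dir flips to −; running = −3685.3968
Stage 2 [60T→75T]: ω = 3685.3968×60/75 = 2948.3175 rpm, dir flips to +; running = +2948.3175
Stage 3 [65T→65T]: ω = 2948.3175×65/65 = 2948.3175 rpm, dir flips to −; running = −2948.3175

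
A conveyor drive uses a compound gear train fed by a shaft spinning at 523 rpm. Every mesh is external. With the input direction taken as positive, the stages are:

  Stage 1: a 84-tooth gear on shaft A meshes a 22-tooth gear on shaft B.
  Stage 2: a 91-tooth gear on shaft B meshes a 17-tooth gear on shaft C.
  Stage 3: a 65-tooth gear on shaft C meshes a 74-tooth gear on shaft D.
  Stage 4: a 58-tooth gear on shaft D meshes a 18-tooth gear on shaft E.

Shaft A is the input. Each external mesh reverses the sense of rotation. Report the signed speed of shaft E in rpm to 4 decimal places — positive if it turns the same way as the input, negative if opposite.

+30254.3544 rpm (same as input, |ω| = 30254.3544 rpm)

Stage 1 [84T→22T]: ω = 523.0000×84/22 = 1996.9091 rpm, dir flips to −; running = −1996.9091
Stage 2 [91T→17T]: ω = 1996.9091×91/17 = 10689.3369 rpm, dir flips to +; running = +10689.3369
Stage 3 [65T→74T]: ω = 10689.3369×65/74 = 9389.2824 rpm, dir flips to −; running = −9389.2824
Stage 4 [58T→18T]: ω = 9389.2824×58/18 = 30254.3544 rpm, dir flips to +; running = +30254.3544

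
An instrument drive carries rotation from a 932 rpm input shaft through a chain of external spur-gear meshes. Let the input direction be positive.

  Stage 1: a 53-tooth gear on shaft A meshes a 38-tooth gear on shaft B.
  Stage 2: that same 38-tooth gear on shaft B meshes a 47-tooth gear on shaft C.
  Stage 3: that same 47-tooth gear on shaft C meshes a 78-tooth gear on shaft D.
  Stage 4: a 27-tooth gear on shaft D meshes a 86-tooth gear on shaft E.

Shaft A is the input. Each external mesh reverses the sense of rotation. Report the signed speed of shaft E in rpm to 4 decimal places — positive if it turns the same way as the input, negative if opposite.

+198.8211 rpm (same as input, |ω| = 198.8211 rpm)

Stage 1 [53T→38T]: ω = 932.0000×53/38 = 1299.8947 rpm, dir flips to −; running = −1299.8947
Stage 2 [38T→47T]: ω = 1299.8947×38/47 = 1050.9787 rpm, dir flips to +; running = +1050.9787
Stage 3 [47T→78T]: ω = 1050.9787×47/78 = 633.2821 rpm, dir flips to −; running = −633.2821
Stage 4 [27T→86T]: ω = 633.2821×27/86 = 198.8211 rpm, dir flips to +; running = +198.8211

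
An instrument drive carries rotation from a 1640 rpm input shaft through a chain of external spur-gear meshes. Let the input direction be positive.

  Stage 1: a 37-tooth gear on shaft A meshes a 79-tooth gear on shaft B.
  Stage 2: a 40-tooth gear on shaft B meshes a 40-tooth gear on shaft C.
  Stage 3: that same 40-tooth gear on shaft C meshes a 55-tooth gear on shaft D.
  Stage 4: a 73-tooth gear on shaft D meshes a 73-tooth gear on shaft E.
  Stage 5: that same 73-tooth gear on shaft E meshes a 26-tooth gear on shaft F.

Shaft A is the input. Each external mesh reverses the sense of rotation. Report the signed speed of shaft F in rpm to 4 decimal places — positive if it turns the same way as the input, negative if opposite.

Stage 1 [37T→79T]: ω = 1640.0000×37/79 = 768.1013 rpm, dir flips to −; running = −768.1013
Stage 2 [40T→40T]: ω = 768.1013×40/40 = 768.1013 rpm, dir flips to +; running = +768.1013
Stage 3 [40T→55T]: ω = 768.1013×40/55 = 558.6191 rpm, dir flips to −; running = −558.6191
Stage 4 [73T→73T]: ω = 558.6191×73/73 = 558.6191 rpm, dir flips to +; running = +558.6191
Stage 5 [73T→26T]: ω = 558.6191×73/26 = 1568.4306 rpm, dir flips to −; running = −1568.4306

-1568.4306 rpm (opposite to input, |ω| = 1568.4306 rpm)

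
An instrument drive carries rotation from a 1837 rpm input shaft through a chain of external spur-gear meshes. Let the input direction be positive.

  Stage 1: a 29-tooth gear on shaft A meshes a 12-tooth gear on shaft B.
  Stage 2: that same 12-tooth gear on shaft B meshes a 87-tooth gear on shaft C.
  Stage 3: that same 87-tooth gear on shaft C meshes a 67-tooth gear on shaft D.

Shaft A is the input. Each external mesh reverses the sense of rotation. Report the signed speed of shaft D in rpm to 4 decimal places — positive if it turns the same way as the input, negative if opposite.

-795.1194 rpm (opposite to input, |ω| = 795.1194 rpm)

Stage 1 [29T→12T]: ω = 1837.0000×29/12 = 4439.4167 rpm, dir flips to −; running = −4439.4167
Stage 2 [12T→87T]: ω = 4439.4167×12/87 = 612.3333 rpm, dir flips to +; running = +612.3333
Stage 3 [87T→67T]: ω = 612.3333×87/67 = 795.1194 rpm, dir flips to −; running = −795.1194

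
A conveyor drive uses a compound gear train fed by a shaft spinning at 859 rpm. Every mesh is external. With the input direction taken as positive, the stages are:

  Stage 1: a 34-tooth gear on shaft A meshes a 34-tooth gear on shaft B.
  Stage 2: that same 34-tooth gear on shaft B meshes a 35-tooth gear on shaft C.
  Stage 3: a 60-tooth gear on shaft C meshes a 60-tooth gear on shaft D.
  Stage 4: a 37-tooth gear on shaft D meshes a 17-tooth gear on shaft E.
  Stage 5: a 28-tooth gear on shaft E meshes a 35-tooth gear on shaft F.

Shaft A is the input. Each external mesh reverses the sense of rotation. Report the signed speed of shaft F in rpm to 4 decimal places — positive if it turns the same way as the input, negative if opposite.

-1452.9371 rpm (opposite to input, |ω| = 1452.9371 rpm)

Stage 1 [34T→34T]: ω = 859.0000×34/34 = 859.0000 rpm, dir flips to −; running = −859.0000
Stage 2 [34T→35T]: ω = 859.0000×34/35 = 834.4571 rpm, dir flips to +; running = +834.4571
Stage 3 [60T→60T]: ω = 834.4571×60/60 = 834.4571 rpm, dir flips to −; running = −834.4571
Stage 4 [37T→17T]: ω = 834.4571×37/17 = 1816.1714 rpm, dir flips to +; running = +1816.1714
Stage 5 [28T→35T]: ω = 1816.1714×28/35 = 1452.9371 rpm, dir flips to −; running = −1452.9371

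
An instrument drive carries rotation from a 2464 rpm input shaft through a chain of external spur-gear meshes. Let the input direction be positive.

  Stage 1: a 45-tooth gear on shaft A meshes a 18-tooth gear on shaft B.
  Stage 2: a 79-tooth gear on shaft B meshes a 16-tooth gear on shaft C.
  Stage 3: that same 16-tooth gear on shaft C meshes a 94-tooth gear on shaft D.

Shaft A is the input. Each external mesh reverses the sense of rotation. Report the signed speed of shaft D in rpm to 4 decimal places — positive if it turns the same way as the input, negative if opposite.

-5177.0213 rpm (opposite to input, |ω| = 5177.0213 rpm)

Stage 1 [45T→18T]: ω = 2464.0000×45/18 = 6160.0000 rpm, dir flips to −; running = −6160.0000
Stage 2 [79T→16T]: ω = 6160.0000×79/16 = 30415.0000 rpm, dir flips to +; running = +30415.0000
Stage 3 [16T→94T]: ω = 30415.0000×16/94 = 5177.0213 rpm, dir flips to −; running = −5177.0213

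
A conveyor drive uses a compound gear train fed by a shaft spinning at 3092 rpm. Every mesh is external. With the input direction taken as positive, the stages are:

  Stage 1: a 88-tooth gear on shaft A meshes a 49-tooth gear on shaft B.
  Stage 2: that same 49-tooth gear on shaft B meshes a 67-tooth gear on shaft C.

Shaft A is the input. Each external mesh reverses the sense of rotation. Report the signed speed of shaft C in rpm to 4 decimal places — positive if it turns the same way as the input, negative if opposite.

+4061.1343 rpm (same as input, |ω| = 4061.1343 rpm)

Stage 1 [88T→49T]: ω = 3092.0000×88/49 = 5552.9796 rpm, dir flips to −; running = −5552.9796
Stage 2 [49T→67T]: ω = 5552.9796×49/67 = 4061.1343 rpm, dir flips to +; running = +4061.1343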